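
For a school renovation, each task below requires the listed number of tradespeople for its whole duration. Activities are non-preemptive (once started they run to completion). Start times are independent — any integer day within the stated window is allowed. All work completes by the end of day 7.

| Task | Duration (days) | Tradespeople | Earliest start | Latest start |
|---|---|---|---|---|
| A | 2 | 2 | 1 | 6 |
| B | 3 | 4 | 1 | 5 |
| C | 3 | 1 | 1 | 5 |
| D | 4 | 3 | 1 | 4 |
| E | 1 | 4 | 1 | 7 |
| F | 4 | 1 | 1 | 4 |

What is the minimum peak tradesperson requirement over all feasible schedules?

Early-start (A@1, B@1, C@1, D@1, E@1, F@1) gives peak 15: d1:15  d2:11  d3:9  d4:4  d5:0  d6:0  d7:0.
Shift D→4, E→7, F→3.
Schedule A@1, B@1, C@1, D@4, E@7, F@3: d1:7  d2:7  d3:6  d4:4  d5:4  d6:4  d7:7 — peak 7.

7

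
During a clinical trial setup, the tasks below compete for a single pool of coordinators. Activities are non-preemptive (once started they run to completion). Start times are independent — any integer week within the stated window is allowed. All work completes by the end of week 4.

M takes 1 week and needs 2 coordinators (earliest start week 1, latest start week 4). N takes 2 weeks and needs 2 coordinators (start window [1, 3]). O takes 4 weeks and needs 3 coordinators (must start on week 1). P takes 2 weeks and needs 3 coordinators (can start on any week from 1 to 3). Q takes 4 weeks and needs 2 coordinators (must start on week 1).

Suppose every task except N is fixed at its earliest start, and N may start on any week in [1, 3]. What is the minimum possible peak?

10

N@1: w1:12  w2:10  w3:5  w4:5 → peak 12
N@2: w1:10  w2:10  w3:7  w4:5 → peak 10
N@3: w1:10  w2:8  w3:7  w4:7 → peak 10
Best is N@2, peak 10.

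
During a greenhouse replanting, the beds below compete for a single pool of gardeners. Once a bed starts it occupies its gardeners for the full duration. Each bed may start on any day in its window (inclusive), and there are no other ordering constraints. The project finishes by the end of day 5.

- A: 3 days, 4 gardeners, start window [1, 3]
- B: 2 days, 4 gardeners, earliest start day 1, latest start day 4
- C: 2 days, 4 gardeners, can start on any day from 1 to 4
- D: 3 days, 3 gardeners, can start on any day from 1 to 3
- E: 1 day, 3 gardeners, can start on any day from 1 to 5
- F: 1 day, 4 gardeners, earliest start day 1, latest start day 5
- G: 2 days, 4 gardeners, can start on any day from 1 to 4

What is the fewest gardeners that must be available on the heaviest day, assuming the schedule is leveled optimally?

11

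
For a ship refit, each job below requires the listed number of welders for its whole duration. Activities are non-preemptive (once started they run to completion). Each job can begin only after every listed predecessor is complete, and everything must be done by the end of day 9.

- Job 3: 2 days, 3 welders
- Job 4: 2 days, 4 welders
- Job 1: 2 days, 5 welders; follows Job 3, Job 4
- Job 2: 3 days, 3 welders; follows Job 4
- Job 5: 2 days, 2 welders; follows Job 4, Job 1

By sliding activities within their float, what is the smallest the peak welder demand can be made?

5

Early-start (Job 3@1, Job 4@1, Job 1@3, Job 2@3, Job 5@5) gives peak 8: d1:7  d2:7  d3:8  d4:8  d5:5  d6:2  d7:0  d8:0  d9:0.
Shift Job 4→3, Job 1→5, Job 2→7, Job 5→7.
Schedule Job 3@1, Job 4@3, Job 1@5, Job 2@7, Job 5@7: d1:3  d2:3  d3:4  d4:4  d5:5  d6:5  d7:5  d8:5  d9:3 — peak 5.
Total welder-days = 37 over 9 days ⇒ peak ≥ ⌈37/9⌉ = 5, so 5 is optimal.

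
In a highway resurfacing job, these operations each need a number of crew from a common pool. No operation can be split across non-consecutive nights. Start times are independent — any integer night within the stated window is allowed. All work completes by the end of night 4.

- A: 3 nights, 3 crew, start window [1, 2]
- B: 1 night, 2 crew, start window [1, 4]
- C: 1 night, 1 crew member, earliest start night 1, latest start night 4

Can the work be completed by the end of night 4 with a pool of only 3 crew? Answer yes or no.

yes

Schedule A@1, B@4, C@4: n1:3  n2:3  n3:3  n4:3 — peak 3 ≤ 3.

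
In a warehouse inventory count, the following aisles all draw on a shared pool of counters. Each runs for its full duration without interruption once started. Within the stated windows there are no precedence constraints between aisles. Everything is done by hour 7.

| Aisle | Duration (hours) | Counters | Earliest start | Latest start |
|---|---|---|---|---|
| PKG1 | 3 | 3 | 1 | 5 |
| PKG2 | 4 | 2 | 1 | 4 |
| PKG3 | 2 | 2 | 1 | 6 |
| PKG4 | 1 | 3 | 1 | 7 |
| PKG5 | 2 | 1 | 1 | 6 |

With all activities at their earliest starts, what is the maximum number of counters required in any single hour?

11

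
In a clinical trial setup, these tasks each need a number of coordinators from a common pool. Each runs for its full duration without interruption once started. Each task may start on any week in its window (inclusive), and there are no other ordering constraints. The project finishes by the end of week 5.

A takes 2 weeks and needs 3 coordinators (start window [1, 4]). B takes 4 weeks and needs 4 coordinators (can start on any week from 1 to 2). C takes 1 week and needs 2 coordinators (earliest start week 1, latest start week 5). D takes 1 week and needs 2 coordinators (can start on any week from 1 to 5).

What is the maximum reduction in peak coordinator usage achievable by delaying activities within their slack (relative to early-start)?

Early-start peak: w1:11  w2:7  w3:4  w4:4  w5:0 ⇒ 11.
Leveled (A@1, B@1, C@3, D@4): w1:7  w2:7  w3:6  w4:6  w5:0 ⇒ 7.
Reduction 11 − 7 = 4.

4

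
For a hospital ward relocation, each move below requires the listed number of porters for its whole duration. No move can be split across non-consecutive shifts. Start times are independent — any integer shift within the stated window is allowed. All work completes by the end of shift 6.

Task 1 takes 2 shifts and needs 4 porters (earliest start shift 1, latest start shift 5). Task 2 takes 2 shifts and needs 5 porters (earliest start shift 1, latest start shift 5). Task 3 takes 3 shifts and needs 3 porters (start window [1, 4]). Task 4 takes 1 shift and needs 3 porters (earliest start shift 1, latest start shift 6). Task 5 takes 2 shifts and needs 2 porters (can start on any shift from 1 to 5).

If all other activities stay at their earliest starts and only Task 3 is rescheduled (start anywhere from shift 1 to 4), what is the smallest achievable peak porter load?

Task 3@1: s1:17  s2:14  s3:3  s4:0  s5:0  s6:0 → peak 17
Task 3@2: s1:14  s2:14  s3:3  s4:3  s5:0  s6:0 → peak 14
Task 3@3: s1:14  s2:11  s3:3  s4:3  s5:3  s6:0 → peak 14
Task 3@4: s1:14  s2:11  s3:0  s4:3  s5:3  s6:3 → peak 14
Best is Task 3@2, peak 14.

14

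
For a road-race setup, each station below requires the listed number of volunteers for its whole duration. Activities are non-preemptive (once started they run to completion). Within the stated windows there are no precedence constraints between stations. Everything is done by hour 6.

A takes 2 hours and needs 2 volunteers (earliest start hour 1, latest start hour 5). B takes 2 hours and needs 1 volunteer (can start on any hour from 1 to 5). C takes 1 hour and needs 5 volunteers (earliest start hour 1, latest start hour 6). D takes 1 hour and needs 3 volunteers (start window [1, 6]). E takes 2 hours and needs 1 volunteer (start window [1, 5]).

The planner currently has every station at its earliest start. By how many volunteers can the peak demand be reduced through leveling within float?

Early-start peak: h1:12  h2:4  h3:0  h4:0  h5:0  h6:0 ⇒ 12.
Leveled (A@1, B@1, C@3, D@4, E@1): h1:4  h2:4  h3:5  h4:3  h5:0  h6:0 ⇒ 5.
Reduction 12 − 5 = 7.

7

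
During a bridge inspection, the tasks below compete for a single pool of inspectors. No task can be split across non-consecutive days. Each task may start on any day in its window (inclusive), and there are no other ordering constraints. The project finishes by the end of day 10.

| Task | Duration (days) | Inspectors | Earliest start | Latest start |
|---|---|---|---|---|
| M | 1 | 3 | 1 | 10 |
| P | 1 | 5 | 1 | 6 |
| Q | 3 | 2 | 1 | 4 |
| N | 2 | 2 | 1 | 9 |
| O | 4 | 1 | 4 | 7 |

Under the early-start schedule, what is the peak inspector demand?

12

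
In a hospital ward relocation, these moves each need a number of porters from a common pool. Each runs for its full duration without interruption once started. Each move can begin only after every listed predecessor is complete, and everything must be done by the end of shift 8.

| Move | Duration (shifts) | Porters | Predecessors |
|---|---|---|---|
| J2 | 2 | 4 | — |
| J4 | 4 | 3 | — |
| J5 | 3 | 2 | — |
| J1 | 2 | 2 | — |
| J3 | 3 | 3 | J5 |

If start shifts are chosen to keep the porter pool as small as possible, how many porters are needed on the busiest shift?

6

Early-start (J2@1, J4@1, J5@1, J1@1, J3@4) gives peak 11: s1:11  s2:11  s3:5  s4:6  s5:3  s6:3  s7:0  s8:0.
Shift J4→3, J1→4, J3→6.
Schedule J2@1, J4@3, J5@1, J1@4, J3@6: s1:6  s2:6  s3:5  s4:5  s5:5  s6:6  s7:3  s8:3 — peak 6.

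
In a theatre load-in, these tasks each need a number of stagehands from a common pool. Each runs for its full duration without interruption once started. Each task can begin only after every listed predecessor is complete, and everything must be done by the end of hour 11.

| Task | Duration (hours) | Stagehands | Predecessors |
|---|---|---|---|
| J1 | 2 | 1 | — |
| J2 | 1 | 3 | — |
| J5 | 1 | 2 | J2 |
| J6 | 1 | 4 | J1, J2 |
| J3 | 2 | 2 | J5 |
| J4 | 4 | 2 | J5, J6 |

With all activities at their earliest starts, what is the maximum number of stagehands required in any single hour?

Early-start schedule: J1@1, J2@1, J5@2, J6@3, J3@3, J4@4.
Load per hour: hour 1: 4, hour 2: 3, hour 3: 6, hour 4: 4, hour 5: 2, hour 6: 2, hour 7: 2, hour 8: 0, hour 9: 0, hour 10: 0, hour 11: 0.
Peak is 6.

6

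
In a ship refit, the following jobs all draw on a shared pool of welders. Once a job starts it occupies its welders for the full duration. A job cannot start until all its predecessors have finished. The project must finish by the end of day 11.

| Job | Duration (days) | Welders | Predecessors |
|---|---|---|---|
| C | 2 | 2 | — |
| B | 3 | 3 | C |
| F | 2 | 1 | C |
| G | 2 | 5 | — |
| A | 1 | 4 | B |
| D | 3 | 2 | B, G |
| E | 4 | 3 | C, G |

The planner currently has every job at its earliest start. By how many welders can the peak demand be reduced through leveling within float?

Early-start peak: d1:7  d2:7  d3:7  d4:7  d5:6  d6:9  d7:2  d8:2  d9:0  d10:0  d11:0 ⇒ 9.
Leveled (C@1, B@5, F@3, G@3, A@9, D@8, E@5): d1:2  d2:2  d3:6  d4:6  d5:6  d6:6  d7:6  d8:5  d9:6  d10:2  d11:0 ⇒ 6.
Reduction 9 − 6 = 3.

3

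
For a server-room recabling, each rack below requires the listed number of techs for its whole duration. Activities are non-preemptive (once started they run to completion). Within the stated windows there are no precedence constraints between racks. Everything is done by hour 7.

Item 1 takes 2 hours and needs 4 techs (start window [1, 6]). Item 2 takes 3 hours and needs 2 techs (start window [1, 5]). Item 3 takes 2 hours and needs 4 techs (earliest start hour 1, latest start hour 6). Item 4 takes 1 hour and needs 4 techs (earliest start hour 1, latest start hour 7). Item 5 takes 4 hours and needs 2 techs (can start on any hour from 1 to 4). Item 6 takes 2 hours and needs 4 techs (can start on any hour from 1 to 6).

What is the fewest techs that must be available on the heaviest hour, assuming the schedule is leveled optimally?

Early-start (Item 1@1, Item 2@1, Item 3@1, Item 4@1, Item 5@1, Item 6@1) gives peak 20: h1:20  h2:16  h3:4  h4:2  h5:0  h6:0  h7:0.
Shift Item 3→3, Item 4→5, Item 5→4, Item 6→6.
Schedule Item 1@1, Item 2@1, Item 3@3, Item 4@5, Item 5@4, Item 6@6: h1:6  h2:6  h3:6  h4:6  h5:6  h6:6  h7:6 — peak 6.
Total tech-hours = 42 over 7 hours ⇒ peak ≥ ⌈42/7⌉ = 6, so 6 is optimal.

6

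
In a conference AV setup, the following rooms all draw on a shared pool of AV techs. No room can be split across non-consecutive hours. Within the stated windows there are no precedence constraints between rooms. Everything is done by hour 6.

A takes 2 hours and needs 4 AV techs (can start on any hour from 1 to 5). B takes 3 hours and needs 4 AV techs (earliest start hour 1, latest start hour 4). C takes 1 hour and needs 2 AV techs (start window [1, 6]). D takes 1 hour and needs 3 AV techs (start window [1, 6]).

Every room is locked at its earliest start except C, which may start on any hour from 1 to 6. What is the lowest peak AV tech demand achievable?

C@1: h1:13  h2:8  h3:4  h4:0  h5:0  h6:0 → peak 13
C@2: h1:11  h2:10  h3:4  h4:0  h5:0  h6:0 → peak 11
C@3: h1:11  h2:8  h3:6  h4:0  h5:0  h6:0 → peak 11
C@4: h1:11  h2:8  h3:4  h4:2  h5:0  h6:0 → peak 11
C@5: h1:11  h2:8  h3:4  h4:0  h5:2  h6:0 → peak 11
C@6: h1:11  h2:8  h3:4  h4:0  h5:0  h6:2 → peak 11
Best is C@2, peak 11.

11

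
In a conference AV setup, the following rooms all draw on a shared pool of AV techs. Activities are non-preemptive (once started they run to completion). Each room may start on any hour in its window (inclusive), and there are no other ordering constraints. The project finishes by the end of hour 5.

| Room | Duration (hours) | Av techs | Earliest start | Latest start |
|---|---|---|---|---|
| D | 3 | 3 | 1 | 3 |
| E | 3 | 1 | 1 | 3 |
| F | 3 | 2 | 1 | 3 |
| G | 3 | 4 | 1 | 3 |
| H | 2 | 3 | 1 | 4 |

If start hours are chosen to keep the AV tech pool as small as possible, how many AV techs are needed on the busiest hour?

10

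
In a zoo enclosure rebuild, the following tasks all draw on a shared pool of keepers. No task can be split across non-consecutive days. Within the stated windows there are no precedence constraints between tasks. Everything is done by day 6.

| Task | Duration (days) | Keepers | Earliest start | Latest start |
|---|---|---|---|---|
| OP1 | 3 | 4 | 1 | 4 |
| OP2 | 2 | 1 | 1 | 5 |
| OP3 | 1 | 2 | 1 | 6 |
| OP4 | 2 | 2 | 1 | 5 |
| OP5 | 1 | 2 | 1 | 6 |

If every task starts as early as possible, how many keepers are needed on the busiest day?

11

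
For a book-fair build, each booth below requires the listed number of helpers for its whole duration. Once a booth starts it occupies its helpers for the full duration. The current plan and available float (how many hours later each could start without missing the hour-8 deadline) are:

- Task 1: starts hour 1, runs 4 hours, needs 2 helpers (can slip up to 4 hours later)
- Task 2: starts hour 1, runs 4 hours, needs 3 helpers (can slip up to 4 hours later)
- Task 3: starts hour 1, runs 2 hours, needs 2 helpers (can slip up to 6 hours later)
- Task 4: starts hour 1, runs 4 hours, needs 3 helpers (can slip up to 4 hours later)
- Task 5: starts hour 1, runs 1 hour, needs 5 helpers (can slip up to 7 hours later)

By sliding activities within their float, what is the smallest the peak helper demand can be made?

Early-start (Task 1@1, Task 2@1, Task 3@1, Task 4@1, Task 5@1) gives peak 15: h1:15  h2:10  h3:8  h4:8  h5:0  h6:0  h7:0  h8:0.
Shift Task 2→2, Task 3→2, Task 4→5.
Schedule Task 1@1, Task 2@2, Task 3@2, Task 4@5, Task 5@1: h1:7  h2:7  h3:7  h4:5  h5:6  h6:3  h7:3  h8:3 — peak 7.

7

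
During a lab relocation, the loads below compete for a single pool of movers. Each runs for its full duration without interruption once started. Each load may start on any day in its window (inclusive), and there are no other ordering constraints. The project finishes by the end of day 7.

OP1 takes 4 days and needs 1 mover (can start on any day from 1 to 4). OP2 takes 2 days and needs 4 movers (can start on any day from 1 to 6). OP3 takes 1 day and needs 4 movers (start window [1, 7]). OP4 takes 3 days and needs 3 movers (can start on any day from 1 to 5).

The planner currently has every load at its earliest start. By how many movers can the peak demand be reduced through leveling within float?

8

Early-start peak: d1:12  d2:8  d3:4  d4:1  d5:0  d6:0  d7:0 ⇒ 12.
Leveled (OP1@1, OP2@5, OP3@7, OP4@1): d1:4  d2:4  d3:4  d4:1  d5:4  d6:4  d7:4 ⇒ 4.
Reduction 12 − 4 = 8.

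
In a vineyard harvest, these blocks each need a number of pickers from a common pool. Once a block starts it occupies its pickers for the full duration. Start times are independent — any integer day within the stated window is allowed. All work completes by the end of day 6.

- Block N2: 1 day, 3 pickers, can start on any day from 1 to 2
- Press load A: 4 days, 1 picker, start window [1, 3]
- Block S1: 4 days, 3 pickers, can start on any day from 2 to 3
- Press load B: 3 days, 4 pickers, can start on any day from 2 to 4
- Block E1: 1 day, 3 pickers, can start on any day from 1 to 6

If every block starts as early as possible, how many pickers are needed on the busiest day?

8

Early-start schedule: Block N2@1, Press load A@1, Block S1@2, Press load B@2, Block E1@1.
Load per day: day 1: 7, day 2: 8, day 3: 8, day 4: 8, day 5: 3, day 6: 0.
Peak is 8.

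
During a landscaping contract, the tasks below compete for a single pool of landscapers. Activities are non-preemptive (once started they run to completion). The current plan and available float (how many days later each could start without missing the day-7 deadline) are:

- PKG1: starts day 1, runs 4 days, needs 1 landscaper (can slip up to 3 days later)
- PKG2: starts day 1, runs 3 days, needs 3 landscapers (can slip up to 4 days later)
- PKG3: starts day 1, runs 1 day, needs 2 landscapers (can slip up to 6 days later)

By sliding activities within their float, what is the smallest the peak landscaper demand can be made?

Early-start (PKG1@1, PKG2@1, PKG3@1) gives peak 6: d1:6  d2:4  d3:4  d4:1  d5:0  d6:0  d7:0.
Shift PKG2→5.
Schedule PKG1@1, PKG2@5, PKG3@1: d1:3  d2:1  d3:1  d4:1  d5:3  d6:3  d7:3 — peak 3.
Total landscaper-days = 15 over 7 days ⇒ peak ≥ ⌈15/7⌉ = 3, so 3 is optimal.

3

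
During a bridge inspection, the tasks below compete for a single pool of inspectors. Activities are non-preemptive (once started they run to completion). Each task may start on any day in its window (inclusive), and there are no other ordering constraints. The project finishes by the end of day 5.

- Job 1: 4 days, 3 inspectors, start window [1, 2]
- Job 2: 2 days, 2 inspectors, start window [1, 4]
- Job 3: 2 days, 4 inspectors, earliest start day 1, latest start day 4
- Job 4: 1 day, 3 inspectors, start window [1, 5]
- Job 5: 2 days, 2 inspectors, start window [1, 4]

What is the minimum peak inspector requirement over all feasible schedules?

7

Early-start (Job 1@1, Job 2@1, Job 3@1, Job 4@1, Job 5@1) gives peak 14: d1:14  d2:11  d3:3  d4:3  d5:0.
Shift Job 3→3, Job 4→5.
Schedule Job 1@1, Job 2@1, Job 3@3, Job 4@5, Job 5@1: d1:7  d2:7  d3:7  d4:7  d5:3 — peak 7.
Total inspector-days = 31 over 5 days ⇒ peak ≥ ⌈31/5⌉ = 7, so 7 is optimal.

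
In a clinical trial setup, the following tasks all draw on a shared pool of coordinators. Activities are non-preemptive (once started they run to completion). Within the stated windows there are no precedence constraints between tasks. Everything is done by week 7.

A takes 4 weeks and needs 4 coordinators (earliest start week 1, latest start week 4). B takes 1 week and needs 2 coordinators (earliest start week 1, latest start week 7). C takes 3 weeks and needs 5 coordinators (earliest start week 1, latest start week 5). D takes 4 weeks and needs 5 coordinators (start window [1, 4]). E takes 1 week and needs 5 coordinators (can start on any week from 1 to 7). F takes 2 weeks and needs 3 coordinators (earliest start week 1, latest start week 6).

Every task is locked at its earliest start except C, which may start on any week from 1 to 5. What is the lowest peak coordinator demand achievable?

C@1: w1:24  w2:17  w3:14  w4:9  w5:0  w6:0  w7:0 → peak 24
C@2: w1:19  w2:17  w3:14  w4:14  w5:0  w6:0  w7:0 → peak 19
C@3: w1:19  w2:12  w3:14  w4:14  w5:5  w6:0  w7:0 → peak 19
C@4: w1:19  w2:12  w3:9  w4:14  w5:5  w6:5  w7:0 → peak 19
C@5: w1:19  w2:12  w3:9  w4:9  w5:5  w6:5  w7:5 → peak 19
Best is C@2, peak 19.

19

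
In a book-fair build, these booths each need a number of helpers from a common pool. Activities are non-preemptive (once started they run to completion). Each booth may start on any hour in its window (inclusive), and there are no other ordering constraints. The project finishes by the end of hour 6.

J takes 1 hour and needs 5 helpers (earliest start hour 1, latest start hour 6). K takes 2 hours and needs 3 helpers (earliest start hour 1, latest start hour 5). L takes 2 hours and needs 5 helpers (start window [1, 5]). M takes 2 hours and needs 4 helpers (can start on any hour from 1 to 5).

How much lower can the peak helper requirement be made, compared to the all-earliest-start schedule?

10

Early-start peak: h1:17  h2:12  h3:0  h4:0  h5:0  h6:0 ⇒ 17.
Leveled (J@1, K@2, L@4, M@2): h1:5  h2:7  h3:7  h4:5  h5:5  h6:0 ⇒ 7.
Reduction 17 − 7 = 10.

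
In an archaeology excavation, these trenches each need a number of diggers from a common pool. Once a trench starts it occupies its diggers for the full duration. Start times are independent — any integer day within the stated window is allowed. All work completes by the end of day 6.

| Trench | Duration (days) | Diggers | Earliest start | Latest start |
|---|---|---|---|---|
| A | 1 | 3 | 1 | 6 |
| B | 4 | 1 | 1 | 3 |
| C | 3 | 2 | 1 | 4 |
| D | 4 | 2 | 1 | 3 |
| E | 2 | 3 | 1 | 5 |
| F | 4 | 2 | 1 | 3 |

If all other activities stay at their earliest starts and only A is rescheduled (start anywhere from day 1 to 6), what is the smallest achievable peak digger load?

10

A@1: d1:13  d2:10  d3:7  d4:5  d5:0  d6:0 → peak 13
A@2: d1:10  d2:13  d3:7  d4:5  d5:0  d6:0 → peak 13
A@3: d1:10  d2:10  d3:10  d4:5  d5:0  d6:0 → peak 10
A@4: d1:10  d2:10  d3:7  d4:8  d5:0  d6:0 → peak 10
A@5: d1:10  d2:10  d3:7  d4:5  d5:3  d6:0 → peak 10
A@6: d1:10  d2:10  d3:7  d4:5  d5:0  d6:3 → peak 10
Best is A@3, peak 10.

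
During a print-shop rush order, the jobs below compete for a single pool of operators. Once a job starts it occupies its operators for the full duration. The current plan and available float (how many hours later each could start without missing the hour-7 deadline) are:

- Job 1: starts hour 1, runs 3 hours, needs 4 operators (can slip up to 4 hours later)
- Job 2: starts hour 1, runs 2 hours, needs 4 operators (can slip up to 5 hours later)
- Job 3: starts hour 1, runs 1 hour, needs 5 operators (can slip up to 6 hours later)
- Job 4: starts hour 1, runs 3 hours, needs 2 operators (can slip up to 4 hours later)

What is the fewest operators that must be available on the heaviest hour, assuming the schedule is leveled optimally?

6

Early-start (Job 1@1, Job 2@1, Job 3@1, Job 4@1) gives peak 15: h1:15  h2:10  h3:6  h4:0  h5:0  h6:0  h7:0.
Shift Job 2→4, Job 3→6.
Schedule Job 1@1, Job 2@4, Job 3@6, Job 4@1: h1:6  h2:6  h3:6  h4:4  h5:4  h6:5  h7:0 — peak 6.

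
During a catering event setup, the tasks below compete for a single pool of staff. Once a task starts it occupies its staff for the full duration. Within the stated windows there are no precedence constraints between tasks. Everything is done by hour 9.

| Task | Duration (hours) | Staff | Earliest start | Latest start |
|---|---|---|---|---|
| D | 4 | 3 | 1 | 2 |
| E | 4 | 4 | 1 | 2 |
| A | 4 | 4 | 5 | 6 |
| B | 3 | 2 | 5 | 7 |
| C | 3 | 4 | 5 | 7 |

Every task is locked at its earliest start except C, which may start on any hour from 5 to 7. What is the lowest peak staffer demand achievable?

C@5: h1:7  h2:7  h3:7  h4:7  h5:10  h6:10  h7:10  h8:4  h9:0 → peak 10
C@6: h1:7  h2:7  h3:7  h4:7  h5:6  h6:10  h7:10  h8:8  h9:0 → peak 10
C@7: h1:7  h2:7  h3:7  h4:7  h5:6  h6:6  h7:10  h8:8  h9:4 → peak 10
Best is C@5, peak 10.

10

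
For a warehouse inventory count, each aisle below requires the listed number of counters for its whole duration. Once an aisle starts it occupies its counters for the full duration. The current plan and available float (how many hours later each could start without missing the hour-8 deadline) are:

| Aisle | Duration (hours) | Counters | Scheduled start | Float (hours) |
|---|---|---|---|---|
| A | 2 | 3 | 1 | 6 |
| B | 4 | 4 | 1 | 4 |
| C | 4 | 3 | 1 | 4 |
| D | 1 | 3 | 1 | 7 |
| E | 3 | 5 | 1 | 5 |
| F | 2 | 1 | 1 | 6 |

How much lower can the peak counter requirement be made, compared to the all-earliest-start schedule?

11

Early-start peak: h1:19  h2:16  h3:12  h4:7  h5:0  h6:0  h7:0  h8:0 ⇒ 19.
Leveled (A@1, B@1, C@3, D@5, E@6, F@1): h1:8  h2:8  h3:7  h4:7  h5:6  h6:8  h7:5  h8:5 ⇒ 8.
Reduction 19 − 8 = 11.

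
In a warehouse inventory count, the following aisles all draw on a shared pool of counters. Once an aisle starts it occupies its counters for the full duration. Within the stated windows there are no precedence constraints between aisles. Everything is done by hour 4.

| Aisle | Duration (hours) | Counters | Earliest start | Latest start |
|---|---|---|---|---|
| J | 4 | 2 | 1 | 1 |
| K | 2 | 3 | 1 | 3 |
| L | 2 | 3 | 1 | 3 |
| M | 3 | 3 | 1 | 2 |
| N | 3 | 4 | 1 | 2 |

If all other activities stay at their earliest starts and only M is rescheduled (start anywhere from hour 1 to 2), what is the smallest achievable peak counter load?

M@1: h1:15  h2:15  h3:9  h4:2 → peak 15
M@2: h1:12  h2:15  h3:9  h4:5 → peak 15
Best is M@1, peak 15.

15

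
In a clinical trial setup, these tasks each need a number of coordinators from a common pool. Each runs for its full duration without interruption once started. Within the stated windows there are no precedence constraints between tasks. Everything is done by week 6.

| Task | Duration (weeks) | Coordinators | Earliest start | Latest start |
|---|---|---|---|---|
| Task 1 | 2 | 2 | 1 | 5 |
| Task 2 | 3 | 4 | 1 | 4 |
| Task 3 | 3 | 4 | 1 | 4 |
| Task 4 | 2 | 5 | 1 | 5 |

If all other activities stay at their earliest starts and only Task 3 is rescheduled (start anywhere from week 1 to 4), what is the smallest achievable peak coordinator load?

11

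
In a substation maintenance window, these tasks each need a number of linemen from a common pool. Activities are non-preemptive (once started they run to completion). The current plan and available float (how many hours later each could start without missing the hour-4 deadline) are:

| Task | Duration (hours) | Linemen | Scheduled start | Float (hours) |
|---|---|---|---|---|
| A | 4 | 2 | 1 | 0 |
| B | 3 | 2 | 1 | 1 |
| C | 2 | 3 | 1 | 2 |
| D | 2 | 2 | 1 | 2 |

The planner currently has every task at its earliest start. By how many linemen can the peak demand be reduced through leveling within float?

Early-start peak: h1:9  h2:9  h3:4  h4:2 ⇒ 9.
Leveled (A@1, B@1, C@1, D@3): h1:7  h2:7  h3:6  h4:4 ⇒ 7.
Reduction 9 − 7 = 2.

2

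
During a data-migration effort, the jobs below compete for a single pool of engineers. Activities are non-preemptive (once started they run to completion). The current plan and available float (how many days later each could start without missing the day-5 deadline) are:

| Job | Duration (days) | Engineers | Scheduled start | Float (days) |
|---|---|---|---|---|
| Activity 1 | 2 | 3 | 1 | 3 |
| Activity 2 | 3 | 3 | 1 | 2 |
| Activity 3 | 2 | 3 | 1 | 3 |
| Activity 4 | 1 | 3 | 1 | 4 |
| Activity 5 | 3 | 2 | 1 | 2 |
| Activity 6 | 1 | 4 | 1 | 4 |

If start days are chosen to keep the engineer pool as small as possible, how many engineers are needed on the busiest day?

8

Early-start (Activity 1@1, Activity 2@1, Activity 3@1, Activity 4@1, Activity 5@1, Activity 6@1) gives peak 18: d1:18  d2:11  d3:5  d4:0  d5:0.
Shift Activity 3→3, Activity 4→4, Activity 6→5.
Schedule Activity 1@1, Activity 2@1, Activity 3@3, Activity 4@4, Activity 5@1, Activity 6@5: d1:8  d2:8  d3:8  d4:6  d5:4 — peak 8.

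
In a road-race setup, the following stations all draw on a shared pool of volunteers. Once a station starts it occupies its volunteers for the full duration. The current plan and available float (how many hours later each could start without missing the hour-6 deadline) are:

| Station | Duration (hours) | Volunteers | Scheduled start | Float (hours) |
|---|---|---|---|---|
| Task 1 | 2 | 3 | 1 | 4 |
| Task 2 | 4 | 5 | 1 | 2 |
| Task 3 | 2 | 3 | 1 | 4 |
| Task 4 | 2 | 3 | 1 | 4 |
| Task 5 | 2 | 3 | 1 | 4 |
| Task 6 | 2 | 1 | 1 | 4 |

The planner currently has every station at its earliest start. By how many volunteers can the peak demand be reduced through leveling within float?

10

Early-start peak: h1:18  h2:18  h3:5  h4:5  h5:0  h6:0 ⇒ 18.
Leveled (Task 1@1, Task 2@1, Task 3@3, Task 4@5, Task 5@5, Task 6@5): h1:8  h2:8  h3:8  h4:8  h5:7  h6:7 ⇒ 8.
Reduction 18 − 8 = 10.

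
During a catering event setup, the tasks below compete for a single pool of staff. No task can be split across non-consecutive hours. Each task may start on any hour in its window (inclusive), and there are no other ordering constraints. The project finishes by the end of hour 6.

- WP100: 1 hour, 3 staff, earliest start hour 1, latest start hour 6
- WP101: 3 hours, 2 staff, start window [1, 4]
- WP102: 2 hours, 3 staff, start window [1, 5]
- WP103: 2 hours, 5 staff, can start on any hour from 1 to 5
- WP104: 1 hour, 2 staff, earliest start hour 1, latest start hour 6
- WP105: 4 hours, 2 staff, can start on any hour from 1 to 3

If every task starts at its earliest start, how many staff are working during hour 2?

12

At early start, hour 2 has: WP101, WP102, WP103, WP105.
Demand: 2 + 3 + 5 + 2 = 12.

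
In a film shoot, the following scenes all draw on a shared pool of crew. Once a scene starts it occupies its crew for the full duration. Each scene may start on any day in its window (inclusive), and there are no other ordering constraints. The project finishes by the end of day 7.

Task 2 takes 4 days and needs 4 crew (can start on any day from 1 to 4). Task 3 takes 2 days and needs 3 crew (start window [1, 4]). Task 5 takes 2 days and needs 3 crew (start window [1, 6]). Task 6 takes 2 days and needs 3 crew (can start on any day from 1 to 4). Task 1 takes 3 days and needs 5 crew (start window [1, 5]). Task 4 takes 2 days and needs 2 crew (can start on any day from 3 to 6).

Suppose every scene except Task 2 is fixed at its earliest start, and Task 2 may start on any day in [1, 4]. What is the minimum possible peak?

Task 2@1: d1:18  d2:18  d3:11  d4:6  d5:0  d6:0  d7:0 → peak 18
Task 2@2: d1:14  d2:18  d3:11  d4:6  d5:4  d6:0  d7:0 → peak 18
Task 2@3: d1:14  d2:14  d3:11  d4:6  d5:4  d6:4  d7:0 → peak 14
Task 2@4: d1:14  d2:14  d3:7  d4:6  d5:4  d6:4  d7:4 → peak 14
Best is Task 2@3, peak 14.

14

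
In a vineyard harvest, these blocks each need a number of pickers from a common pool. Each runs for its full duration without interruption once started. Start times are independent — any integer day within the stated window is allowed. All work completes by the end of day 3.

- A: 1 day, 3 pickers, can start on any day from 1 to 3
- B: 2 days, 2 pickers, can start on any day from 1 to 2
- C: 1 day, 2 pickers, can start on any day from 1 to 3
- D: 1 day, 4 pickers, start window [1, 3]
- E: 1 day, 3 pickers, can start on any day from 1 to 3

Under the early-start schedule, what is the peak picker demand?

14

Early-start schedule: A@1, B@1, C@1, D@1, E@1.
Load per day: day 1: 14, day 2: 2, day 3: 0.
Peak is 14.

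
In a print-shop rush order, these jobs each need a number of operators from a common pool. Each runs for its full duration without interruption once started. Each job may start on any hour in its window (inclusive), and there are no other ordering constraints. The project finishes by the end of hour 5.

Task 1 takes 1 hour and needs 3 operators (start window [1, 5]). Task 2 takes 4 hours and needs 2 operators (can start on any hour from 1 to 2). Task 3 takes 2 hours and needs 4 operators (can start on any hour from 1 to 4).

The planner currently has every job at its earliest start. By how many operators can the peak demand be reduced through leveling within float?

3

Early-start peak: h1:9  h2:6  h3:2  h4:2  h5:0 ⇒ 9.
Leveled (Task 1@1, Task 2@1, Task 3@2): h1:5  h2:6  h3:6  h4:2  h5:0 ⇒ 6.
Reduction 9 − 6 = 3.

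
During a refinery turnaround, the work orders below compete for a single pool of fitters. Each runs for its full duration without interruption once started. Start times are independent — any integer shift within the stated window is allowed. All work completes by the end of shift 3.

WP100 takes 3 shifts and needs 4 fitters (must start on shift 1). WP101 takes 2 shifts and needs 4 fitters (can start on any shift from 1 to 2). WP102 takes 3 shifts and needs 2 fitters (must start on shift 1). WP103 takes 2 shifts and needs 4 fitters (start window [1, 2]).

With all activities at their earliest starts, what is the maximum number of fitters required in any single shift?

Early-start schedule: WP100@1, WP101@1, WP102@1, WP103@1.
Load per shift: shift 1: 14, shift 2: 14, shift 3: 6.
Peak is 14.

14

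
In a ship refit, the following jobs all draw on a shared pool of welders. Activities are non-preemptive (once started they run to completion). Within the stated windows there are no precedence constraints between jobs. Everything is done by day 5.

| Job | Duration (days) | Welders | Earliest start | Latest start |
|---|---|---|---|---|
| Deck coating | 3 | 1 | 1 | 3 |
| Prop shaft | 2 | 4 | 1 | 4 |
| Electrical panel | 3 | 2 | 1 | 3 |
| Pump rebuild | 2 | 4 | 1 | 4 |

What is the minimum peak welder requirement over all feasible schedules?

Early-start (Deck coating@1, Prop shaft@1, Electrical panel@1, Pump rebuild@1) gives peak 11: d1:11  d2:11  d3:3  d4:0  d5:0.
Shift Electrical panel→3, Pump rebuild→4.
Schedule Deck coating@1, Prop shaft@1, Electrical panel@3, Pump rebuild@4: d1:5  d2:5  d3:3  d4:6  d5:6 — peak 6.

6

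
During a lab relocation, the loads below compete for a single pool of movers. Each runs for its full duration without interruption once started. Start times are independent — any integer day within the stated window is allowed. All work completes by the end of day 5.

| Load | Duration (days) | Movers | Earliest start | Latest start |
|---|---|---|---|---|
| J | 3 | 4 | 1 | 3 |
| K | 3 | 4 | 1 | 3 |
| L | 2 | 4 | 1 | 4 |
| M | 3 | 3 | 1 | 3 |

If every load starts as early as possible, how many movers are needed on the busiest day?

Early-start schedule: J@1, K@1, L@1, M@1.
Load per day: day 1: 15, day 2: 15, day 3: 11, day 4: 0, day 5: 0.
Peak is 15.

15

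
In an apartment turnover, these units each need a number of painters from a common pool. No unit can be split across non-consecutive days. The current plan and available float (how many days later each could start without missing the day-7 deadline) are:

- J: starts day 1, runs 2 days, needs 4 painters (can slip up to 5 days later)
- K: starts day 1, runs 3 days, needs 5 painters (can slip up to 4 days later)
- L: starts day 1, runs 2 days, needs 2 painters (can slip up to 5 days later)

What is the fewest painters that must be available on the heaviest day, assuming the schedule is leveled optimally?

5

Early-start (J@1, K@1, L@1) gives peak 11: d1:11  d2:11  d3:5  d4:0  d5:0  d6:0  d7:0.
Shift K→3, L→6.
Schedule J@1, K@3, L@6: d1:4  d2:4  d3:5  d4:5  d5:5  d6:2  d7:2 — peak 5.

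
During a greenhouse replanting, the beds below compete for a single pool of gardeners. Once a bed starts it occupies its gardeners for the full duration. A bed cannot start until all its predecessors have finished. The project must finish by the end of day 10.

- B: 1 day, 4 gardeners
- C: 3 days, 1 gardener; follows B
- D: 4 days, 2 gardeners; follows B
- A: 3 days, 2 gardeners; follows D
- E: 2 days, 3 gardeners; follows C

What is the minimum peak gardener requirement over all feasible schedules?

Early-start (B@1, C@2, D@2, A@6, E@5) gives peak 5: d1:4  d2:3  d3:3  d4:3  d5:5  d6:5  d7:2  d8:2  d9:0  d10:0.
Shift E→9.
Schedule B@1, C@2, D@2, A@6, E@9: d1:4  d2:3  d3:3  d4:3  d5:2  d6:2  d7:2  d8:2  d9:3  d10:3 — peak 4.

4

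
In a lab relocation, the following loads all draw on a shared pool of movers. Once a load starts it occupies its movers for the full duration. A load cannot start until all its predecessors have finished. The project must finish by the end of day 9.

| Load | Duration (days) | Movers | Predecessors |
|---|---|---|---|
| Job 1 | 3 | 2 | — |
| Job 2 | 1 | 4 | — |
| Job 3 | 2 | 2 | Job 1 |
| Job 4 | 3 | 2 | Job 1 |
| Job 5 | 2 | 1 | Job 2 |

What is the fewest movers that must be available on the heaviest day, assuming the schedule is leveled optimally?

Early-start (Job 1@1, Job 2@1, Job 3@4, Job 4@4, Job 5@2) gives peak 6: d1:6  d2:3  d3:3  d4:4  d5:4  d6:2  d7:0  d8:0  d9:0.
Shift Job 2→4, Job 3→5, Job 4→5, Job 5→7.
Schedule Job 1@1, Job 2@4, Job 3@5, Job 4@5, Job 5@7: d1:2  d2:2  d3:2  d4:4  d5:4  d6:4  d7:3  d8:1  d9:0 — peak 4.

4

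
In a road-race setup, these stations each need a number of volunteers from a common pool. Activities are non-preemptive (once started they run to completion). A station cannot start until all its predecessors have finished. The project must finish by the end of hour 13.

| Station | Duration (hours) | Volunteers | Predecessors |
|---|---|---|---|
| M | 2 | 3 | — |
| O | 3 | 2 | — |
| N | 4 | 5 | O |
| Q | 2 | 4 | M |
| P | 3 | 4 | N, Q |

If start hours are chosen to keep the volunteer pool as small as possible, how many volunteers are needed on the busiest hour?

5

Early-start (M@1, O@1, N@4, Q@3, P@8) gives peak 9: h1:5  h2:5  h3:6  h4:9  h5:5  h6:5  h7:5  h8:4  h9:4  h10:4  h11:0  h12:0  h13:0.
Shift Q→8, P→10.
Schedule M@1, O@1, N@4, Q@8, P@10: h1:5  h2:5  h3:2  h4:5  h5:5  h6:5  h7:5  h8:4  h9:4  h10:4  h11:4  h12:4  h13:0 — peak 5.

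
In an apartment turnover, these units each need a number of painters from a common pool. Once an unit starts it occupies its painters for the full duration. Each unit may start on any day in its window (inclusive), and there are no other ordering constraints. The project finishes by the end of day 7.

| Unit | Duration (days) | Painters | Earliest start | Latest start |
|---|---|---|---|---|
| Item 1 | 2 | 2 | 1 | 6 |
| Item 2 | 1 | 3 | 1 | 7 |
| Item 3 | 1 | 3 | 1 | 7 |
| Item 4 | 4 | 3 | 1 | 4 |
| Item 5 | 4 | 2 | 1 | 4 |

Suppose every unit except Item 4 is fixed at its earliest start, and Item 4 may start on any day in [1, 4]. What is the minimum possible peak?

10

Item 4@1: d1:13  d2:7  d3:5  d4:5  d5:0  d6:0  d7:0 → peak 13
Item 4@2: d1:10  d2:7  d3:5  d4:5  d5:3  d6:0  d7:0 → peak 10
Item 4@3: d1:10  d2:4  d3:5  d4:5  d5:3  d6:3  d7:0 → peak 10
Item 4@4: d1:10  d2:4  d3:2  d4:5  d5:3  d6:3  d7:3 → peak 10
Best is Item 4@2, peak 10.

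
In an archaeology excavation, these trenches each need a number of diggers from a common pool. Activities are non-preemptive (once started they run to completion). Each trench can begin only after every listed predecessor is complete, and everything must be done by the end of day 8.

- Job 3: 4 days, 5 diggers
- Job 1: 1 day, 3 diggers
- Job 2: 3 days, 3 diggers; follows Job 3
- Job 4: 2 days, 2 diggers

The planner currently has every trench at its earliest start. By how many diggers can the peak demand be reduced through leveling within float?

5

Early-start peak: d1:10  d2:7  d3:5  d4:5  d5:3  d6:3  d7:3  d8:0 ⇒ 10.
Leveled (Job 3@1, Job 1@5, Job 2@6, Job 4@5): d1:5  d2:5  d3:5  d4:5  d5:5  d6:5  d7:3  d8:3 ⇒ 5.
Reduction 10 − 5 = 5.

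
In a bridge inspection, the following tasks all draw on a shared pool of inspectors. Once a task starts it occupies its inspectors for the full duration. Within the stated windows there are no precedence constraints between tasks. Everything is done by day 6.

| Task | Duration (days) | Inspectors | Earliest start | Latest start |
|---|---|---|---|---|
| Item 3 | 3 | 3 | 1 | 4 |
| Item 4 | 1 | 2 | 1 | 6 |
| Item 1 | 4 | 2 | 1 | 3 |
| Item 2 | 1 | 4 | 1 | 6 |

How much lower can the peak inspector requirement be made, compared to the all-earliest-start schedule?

Early-start peak: d1:11  d2:5  d3:5  d4:2  d5:0  d6:0 ⇒ 11.
Leveled (Item 3@1, Item 4@1, Item 1@2, Item 2@6): d1:5  d2:5  d3:5  d4:2  d5:2  d6:4 ⇒ 5.
Reduction 11 − 5 = 6.

6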